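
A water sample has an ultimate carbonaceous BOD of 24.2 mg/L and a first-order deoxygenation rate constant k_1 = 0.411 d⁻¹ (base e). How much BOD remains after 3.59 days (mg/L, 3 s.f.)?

L ≈ 5.53 mg/L

L_t = L₀ e^(−k_1 t) = 24.2 × e^(−0.411×3.59) = 24.2 × 0.2287 = 5.534 mg/L.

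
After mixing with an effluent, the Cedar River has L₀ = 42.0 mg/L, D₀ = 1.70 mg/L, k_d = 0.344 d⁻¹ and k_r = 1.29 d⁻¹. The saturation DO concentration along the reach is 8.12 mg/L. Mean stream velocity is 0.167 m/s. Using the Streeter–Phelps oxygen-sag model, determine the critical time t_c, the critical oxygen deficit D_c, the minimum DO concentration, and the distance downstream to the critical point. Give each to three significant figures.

t_c ≈ 1.27 d; D_c ≈ 7.23 mg/L; min DO ≈ 0.890 mg/L; x_c ≈ 18.4 km

t_c = [1/(k_r−k_d)] ln[(k_r/k_d)(1 − D₀(k_r−k_d)/(k_d L₀))]
= [1/(1.29−0.344)] ln[(1.29/0.344)(1 − 1.70×0.9460/(0.344×42.0))]
= (1/0.9460) ln[3.750 × 0.8887] = 1.057 × ln(3.333) = 1.057 × 1.204 = 1.272 d.
L(t_c) = L₀ e^(−k_d t_c) = 42.0 × 0.6455 = 27.11 mg/L, and at the critical point k_r D_c = k_d L, so D_c = (0.344/1.29) × 27.11 = 7.230 mg/L.
Minimum DO = C_s − D_c = 8.12 − 7.230 = 0.8904 mg/L.
x_c = v t_c = 0.167 m/s × 1.272 d × 86400 s/d = 18360 m ≈ 18.4 km.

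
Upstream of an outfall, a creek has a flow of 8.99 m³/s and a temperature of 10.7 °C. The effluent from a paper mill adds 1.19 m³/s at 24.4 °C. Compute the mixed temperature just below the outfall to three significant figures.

Flow-weighted mixing: C = (Q_r C_r + Q_w C_w)/(Q_r + Q_w)
= (8.99×10.7 + 1.19×24.4)/(8.99 + 1.19) = 125.2/10.18 = 12.30 °C.

12.3 °C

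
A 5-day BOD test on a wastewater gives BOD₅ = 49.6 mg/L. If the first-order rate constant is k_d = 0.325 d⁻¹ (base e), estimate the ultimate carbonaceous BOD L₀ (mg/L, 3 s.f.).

L₀ ≈ 61.8 mg/L

BOD₅ = L₀(1 − e^(−5k_d)) ⇒ L₀ = BOD₅ / (1 − e^(−5×0.325))
= 49.6 / (1 − 0.1969) = 49.6 / 0.8031 = 61.76 mg/L.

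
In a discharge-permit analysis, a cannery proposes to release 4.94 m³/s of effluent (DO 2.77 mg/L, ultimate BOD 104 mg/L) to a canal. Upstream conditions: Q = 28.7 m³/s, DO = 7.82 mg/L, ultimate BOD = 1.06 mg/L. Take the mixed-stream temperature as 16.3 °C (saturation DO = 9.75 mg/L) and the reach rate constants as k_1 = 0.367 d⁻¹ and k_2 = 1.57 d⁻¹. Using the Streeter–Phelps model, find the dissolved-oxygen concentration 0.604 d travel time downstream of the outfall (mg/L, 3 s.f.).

DO ≈ 6.67 mg/L

Mixed DO = (28.7×7.82 + 4.94×2.77)/(28.7+4.94) = 238.1/33.64 = 7.078 mg/L.
Mixed L₀ = (28.7×1.06 + 4.94×104)/(33.64) = 544.2/33.64 = 16.18 mg/L.
Initial deficit D₀ = C_s − DO₀ = 9.75 − 7.078 = 2.672 mg/L.
D(0.604) = [0.367×16.18/(1.57−0.367)](e^(−0.367×0.604) − e^(−1.57×0.604)) + 2.672 e^(−1.57×0.604)
= 4.935 × (0.8012 − 0.3874) + 2.672 × 0.3874 = 3.077 mg/L.
DO = 9.75 − 3.077 = 6.673 mg/L.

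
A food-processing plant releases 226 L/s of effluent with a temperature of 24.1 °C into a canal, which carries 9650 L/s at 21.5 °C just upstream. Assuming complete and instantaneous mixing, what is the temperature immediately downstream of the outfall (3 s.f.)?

21.6 °C

Flow-weighted mixing: C = (Q_r C_r + Q_w C_w)/(Q_r + Q_w)
= (9650×21.5 + 226×24.1)/(9650 + 226) = 212900/9876 = 21.56 °C.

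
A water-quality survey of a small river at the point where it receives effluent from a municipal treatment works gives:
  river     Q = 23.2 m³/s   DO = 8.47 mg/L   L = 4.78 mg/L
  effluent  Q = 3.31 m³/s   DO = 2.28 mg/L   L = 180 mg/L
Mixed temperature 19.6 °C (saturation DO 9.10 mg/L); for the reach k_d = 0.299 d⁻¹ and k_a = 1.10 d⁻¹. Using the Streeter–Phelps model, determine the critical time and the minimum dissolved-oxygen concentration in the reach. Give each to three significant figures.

Mixed DO = (23.2×8.47 + 3.31×2.28)/(23.2+3.31) = 204.1/26.51 = 7.697 mg/L.
Mixed L₀ = (23.2×4.78 + 3.31×180)/(26.51) = 706.7/26.51 = 26.66 mg/L.
Initial deficit D₀ = C_s − DO₀ = 9.10 − 7.697 = 1.403 mg/L.
t_c = (1/0.8010) ln[(1.10/0.299)(1 − 1.403×0.8010/(0.299×26.66))] = 1.248 × ln(3.160) = 1.437 d.
D_c = (0.299/1.10) × 26.66 × e^(−0.299×1.437) = 0.2718 × 26.66 × 0.6508 = 4.716 mg/L.
Minimum DO = 9.10 − 4.716 = 4.384 mg/L.

t_c ≈ 1.44 d; minimum DO ≈ 4.38 mg/L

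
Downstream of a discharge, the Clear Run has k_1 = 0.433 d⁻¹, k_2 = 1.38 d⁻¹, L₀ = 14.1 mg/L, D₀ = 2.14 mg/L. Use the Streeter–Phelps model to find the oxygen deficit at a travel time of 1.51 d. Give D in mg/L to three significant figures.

D ≈ 2.82 mg/L

k_1 L₀/(k_2−k_1) = 0.433×14.1/(1.38−0.433) = 6.105/0.9470 = 6.447 mg/L.
e^(−k_1 t) = e^(−0.433×1.510) = 0.5201; e^(−k_2 t) = e^(−1.38×1.510) = 0.1245.
D = 6.447 × (0.5201 − 0.1245) + 2.14 × 0.1245 = 2.550 + 0.2663 = 2.817 mg/L.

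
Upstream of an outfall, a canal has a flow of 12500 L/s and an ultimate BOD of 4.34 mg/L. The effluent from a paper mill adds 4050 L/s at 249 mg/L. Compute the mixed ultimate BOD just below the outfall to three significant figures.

64.2 mg/L

Flow-weighted mixing: C = (Q_r C_r + Q_w C_w)/(Q_r + Q_w)
= (12500×4.34 + 4050×249)/(12500 + 4050) = 1.063×10^6/16550 = 64.21 mg/L.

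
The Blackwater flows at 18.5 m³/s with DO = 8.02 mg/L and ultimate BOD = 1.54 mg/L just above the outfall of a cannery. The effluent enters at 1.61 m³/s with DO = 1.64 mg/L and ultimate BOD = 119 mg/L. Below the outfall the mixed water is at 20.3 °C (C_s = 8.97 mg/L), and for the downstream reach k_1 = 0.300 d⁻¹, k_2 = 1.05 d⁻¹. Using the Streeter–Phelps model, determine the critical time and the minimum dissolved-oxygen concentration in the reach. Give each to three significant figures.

Mixed DO = (18.5×8.02 + 1.61×1.64)/(18.5+1.61) = 151.0/20.11 = 7.509 mg/L.
Mixed L₀ = (18.5×1.54 + 1.61×119)/(20.11) = 220.1/20.11 = 10.94 mg/L.
Initial deficit D₀ = C_s − DO₀ = 8.97 − 7.509 = 1.461 mg/L.
t_c = (1/0.7500) ln[(1.05/0.300)(1 − 1.461×0.7500/(0.300×10.94))] = 1.333 × ln(2.332) = 1.129 d.
D_c = (0.300/1.05) × 10.94 × e^(−0.300×1.129) = 0.2857 × 10.94 × 0.7127 = 2.228 mg/L.
Minimum DO = 8.97 − 2.228 = 6.742 mg/L.

t_c ≈ 1.13 d; minimum DO ≈ 6.74 mg/L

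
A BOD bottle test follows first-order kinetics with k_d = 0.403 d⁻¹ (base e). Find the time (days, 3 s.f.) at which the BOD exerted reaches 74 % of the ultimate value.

y/L₀ = 1 − e^(−k_d t) = 0.74 ⇒ e^(−k_d t) = 0.260
t = −ln(0.260) / 0.403 = 1.347 / 0.403 = 3.343 d.

t ≈ 3.34 d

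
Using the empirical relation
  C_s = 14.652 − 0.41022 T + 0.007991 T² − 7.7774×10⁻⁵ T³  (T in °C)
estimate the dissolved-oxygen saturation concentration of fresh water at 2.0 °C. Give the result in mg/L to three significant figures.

C_s = 14.652 − 0.41022×2.0 + 0.007991×2.0² − 7.7774×10⁻⁵×2.0³ = 13.86 mg/L.

C_s ≈ 13.9 mg/L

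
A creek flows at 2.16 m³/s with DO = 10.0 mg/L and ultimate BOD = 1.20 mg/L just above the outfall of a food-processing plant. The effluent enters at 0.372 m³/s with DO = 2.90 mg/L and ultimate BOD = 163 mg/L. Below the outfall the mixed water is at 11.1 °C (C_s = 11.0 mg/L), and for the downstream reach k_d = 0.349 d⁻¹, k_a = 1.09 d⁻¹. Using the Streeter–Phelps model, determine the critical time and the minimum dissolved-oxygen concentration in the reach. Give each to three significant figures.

Mixed DO = (2.16×10.0 + 0.372×2.90)/(2.16+0.372) = 22.68/2.532 = 8.957 mg/L.
Mixed L₀ = (2.16×1.20 + 0.372×163)/(2.532) = 63.23/2.532 = 24.97 mg/L.
Initial deficit D₀ = C_s − DO₀ = 11.0 − 8.957 = 2.043 mg/L.
t_c = (1/0.7410) ln[(1.09/0.349)(1 − 2.043×0.7410/(0.349×24.97))] = 1.350 × ln(2.581) = 1.279 d.
D_c = (0.349/1.09) × 24.97 × e^(−0.349×1.279) = 0.3202 × 24.97 × 0.6399 = 5.116 mg/L.
Minimum DO = 11.0 − 5.116 = 5.884 mg/L.

t_c ≈ 1.28 d; minimum DO ≈ 5.88 mg/L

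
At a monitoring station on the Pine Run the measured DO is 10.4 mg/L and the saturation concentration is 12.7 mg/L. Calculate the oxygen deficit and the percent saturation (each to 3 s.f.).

D ≈ 2.30 mg/L; 81.9 % saturation

D = C_s − C = 12.7 − 10.4 = 2.30 mg/L.
% saturation = 10.4/12.7 × 100 = 81.9 %.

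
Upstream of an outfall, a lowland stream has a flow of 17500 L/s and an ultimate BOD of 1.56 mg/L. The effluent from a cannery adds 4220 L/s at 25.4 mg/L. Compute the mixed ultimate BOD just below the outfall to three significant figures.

Flow-weighted mixing: C = (Q_r C_r + Q_w C_w)/(Q_r + Q_w)
= (17500×1.56 + 4220×25.4)/(17500 + 4220) = 134500/21720 = 6.192 mg/L.

6.19 mg/L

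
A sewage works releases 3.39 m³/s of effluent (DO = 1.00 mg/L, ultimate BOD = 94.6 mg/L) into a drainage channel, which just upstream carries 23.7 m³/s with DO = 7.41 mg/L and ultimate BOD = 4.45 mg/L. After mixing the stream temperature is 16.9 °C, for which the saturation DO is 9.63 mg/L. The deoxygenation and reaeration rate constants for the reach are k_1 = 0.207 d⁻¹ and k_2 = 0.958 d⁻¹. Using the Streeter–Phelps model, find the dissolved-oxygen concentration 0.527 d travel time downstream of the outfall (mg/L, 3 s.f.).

DO ≈ 6.54 mg/L

Mixed DO = (23.7×7.41 + 3.39×1.00)/(23.7+3.39) = 179.0/27.09 = 6.608 mg/L.
Mixed L₀ = (23.7×4.45 + 3.39×94.6)/(27.09) = 426.2/27.09 = 15.73 mg/L.
Initial deficit D₀ = C_s − DO₀ = 9.63 − 6.608 = 3.022 mg/L.
D(0.527) = [0.207×15.73/(0.958−0.207)](e^(−0.207×0.527) − e^(−0.958×0.527)) + 3.022 e^(−0.958×0.527)
= 4.336 × (0.8967 − 0.6036) + 3.022 × 0.6036 = 3.095 mg/L.
DO = 9.63 − 3.095 = 6.535 mg/L.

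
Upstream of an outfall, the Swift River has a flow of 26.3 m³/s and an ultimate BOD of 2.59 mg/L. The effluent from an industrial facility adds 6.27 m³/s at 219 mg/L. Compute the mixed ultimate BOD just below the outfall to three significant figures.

44.3 mg/L

Flow-weighted mixing: C = (Q_r C_r + Q_w C_w)/(Q_r + Q_w)
= (26.3×2.59 + 6.27×219)/(26.3 + 6.27) = 1441/32.57 = 44.25 mg/L.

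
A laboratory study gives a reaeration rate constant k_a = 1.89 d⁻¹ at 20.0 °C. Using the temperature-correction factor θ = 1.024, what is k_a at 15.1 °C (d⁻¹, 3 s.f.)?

k_a ≈ 1.68 d⁻¹

k_a(T₂) = k_a(T₁) · θ^(T₂−T₁) = 1.89 × 1.024^(15.1−20.0)
= 1.89 × 1.024^-4.90 = 1.89 × 0.8903 = 1.683 d⁻¹.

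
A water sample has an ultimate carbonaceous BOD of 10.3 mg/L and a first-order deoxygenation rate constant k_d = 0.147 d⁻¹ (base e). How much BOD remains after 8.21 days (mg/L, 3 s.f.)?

L ≈ 3.08 mg/L

L_t = L₀ e^(−k_d t) = 10.3 × e^(−0.147×8.21) = 10.3 × 0.2991 = 3.081 mg/L.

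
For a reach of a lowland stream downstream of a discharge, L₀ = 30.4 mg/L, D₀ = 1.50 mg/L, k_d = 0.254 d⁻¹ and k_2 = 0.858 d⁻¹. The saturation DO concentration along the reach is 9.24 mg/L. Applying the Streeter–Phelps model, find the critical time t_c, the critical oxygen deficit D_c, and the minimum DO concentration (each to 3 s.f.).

t_c = [1/(k_2−k_d)] ln[(k_2/k_d)(1 − D₀(k_2−k_d)/(k_d L₀))]
= [1/(0.858−0.254)] ln[(0.858/0.254)(1 − 1.50×0.6040/(0.254×30.4))]
= (1/0.6040) ln[3.378 × 0.8827] = 1.656 × ln(2.982) = 1.656 × 1.092 = 1.809 d.
L(t_c) = L₀ e^(−k_d t_c) = 30.4 × 0.6317 = 19.20 mg/L, and at the critical point k_2 D_c = k_d L, so D_c = (0.254/0.858) × 19.20 = 5.685 mg/L.
Minimum DO = C_s − D_c = 9.24 − 5.685 = 3.555 mg/L.

t_c ≈ 1.81 d; D_c ≈ 5.68 mg/L; min DO ≈ 3.56 mg/L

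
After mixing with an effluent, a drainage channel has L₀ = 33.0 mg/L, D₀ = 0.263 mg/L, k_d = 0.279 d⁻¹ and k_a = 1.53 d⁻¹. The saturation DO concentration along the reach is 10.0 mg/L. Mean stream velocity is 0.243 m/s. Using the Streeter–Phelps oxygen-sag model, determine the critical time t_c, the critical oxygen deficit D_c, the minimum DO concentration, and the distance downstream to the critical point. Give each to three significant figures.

t_c ≈ 1.33 d; D_c ≈ 4.15 mg/L; min DO ≈ 5.85 mg/L; x_c ≈ 28.0 km

With k_a/k_d = 5.484 and 1 − D₀(k_a−k_d)/(k_d L₀) = 0.9643,
t_c = ln(5.484 × 0.9643) / (1.53 − 0.279) = ln(5.288) / 1.251 = 1.665/1.251 = 1.331 d.
L(t_c) = L₀ e^(−k_d t_c) = 33.0 × 0.6898 = 22.76 mg/L, and at the critical point k_a D_c = k_d L, so D_c = (0.279/1.53) × 22.76 = 4.151 mg/L.
Minimum DO = C_s − D_c = 10.0 − 4.151 = 5.849 mg/L.
x_c = v t_c = 0.243 m/s × 1.331 d × 86400 s/d = 27950 m ≈ 28.0 km.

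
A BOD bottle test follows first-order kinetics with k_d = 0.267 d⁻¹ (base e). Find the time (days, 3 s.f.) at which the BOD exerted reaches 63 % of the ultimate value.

y/L₀ = 1 − e^(−k_d t) = 0.63 ⇒ e^(−k_d t) = 0.370
t = −ln(0.370) / 0.267 = 0.9943 / 0.267 = 3.724 d.

t ≈ 3.72 d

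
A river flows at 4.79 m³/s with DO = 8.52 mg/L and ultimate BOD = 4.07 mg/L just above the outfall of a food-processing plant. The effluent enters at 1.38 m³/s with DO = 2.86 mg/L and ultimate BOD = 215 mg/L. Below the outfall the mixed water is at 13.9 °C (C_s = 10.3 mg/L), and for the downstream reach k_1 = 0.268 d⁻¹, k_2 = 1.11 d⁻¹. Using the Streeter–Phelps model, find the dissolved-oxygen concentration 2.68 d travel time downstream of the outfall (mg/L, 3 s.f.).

DO ≈ 3.02 mg/L

Mixed DO = (4.79×8.52 + 1.38×2.86)/(4.79+1.38) = 44.76/6.170 = 7.254 mg/L.
Mixed L₀ = (4.79×4.07 + 1.38×215)/(6.170) = 316.2/6.170 = 51.25 mg/L.
Initial deficit D₀ = C_s − DO₀ = 10.3 − 7.254 = 3.046 mg/L.
D(2.68) = [0.268×51.25/(1.11−0.268)](e^(−0.268×2.68) − e^(−1.11×2.68)) + 3.046 e^(−1.11×2.68)
= 16.31 × (0.4876 − 0.05106) + 3.046 × 0.05106 = 7.276 mg/L.
DO = 10.3 − 7.276 = 3.024 mg/L.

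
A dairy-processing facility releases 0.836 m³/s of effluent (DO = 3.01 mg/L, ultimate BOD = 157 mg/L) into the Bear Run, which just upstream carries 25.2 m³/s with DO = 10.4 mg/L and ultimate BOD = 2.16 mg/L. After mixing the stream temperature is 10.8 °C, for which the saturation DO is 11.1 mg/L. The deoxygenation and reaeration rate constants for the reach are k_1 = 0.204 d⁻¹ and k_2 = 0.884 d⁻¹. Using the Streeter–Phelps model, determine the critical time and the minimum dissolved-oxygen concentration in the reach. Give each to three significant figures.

Mixed DO = (25.2×10.4 + 0.836×3.01)/(25.2+0.836) = 264.6/26.04 = 10.16 mg/L.
Mixed L₀ = (25.2×2.16 + 0.836×157)/(26.04) = 185.7/26.04 = 7.132 mg/L.
Initial deficit D₀ = C_s − DO₀ = 11.1 − 10.16 = 0.9373 mg/L.
t_c = (1/0.6800) ln[(0.884/0.204)(1 − 0.9373×0.6800/(0.204×7.132))] = 1.471 × ln(2.435) = 1.309 d.
D_c = (0.204/0.884) × 7.132 × e^(−0.204×1.309) = 0.2308 × 7.132 × 0.7657 = 1.260 mg/L.
Minimum DO = 11.1 − 1.260 = 9.840 mg/L.

t_c ≈ 1.31 d; minimum DO ≈ 9.84 mg/L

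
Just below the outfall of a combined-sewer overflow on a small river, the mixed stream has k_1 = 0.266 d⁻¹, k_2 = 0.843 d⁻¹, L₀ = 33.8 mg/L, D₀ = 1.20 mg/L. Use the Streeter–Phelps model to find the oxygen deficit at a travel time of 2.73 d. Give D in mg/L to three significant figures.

D ≈ 6.10 mg/L

k_1 L₀/(k_2−k_1) = 0.266×33.8/(0.843−0.266) = 8.991/0.5770 = 15.58 mg/L.
e^(−k_1 t) = e^(−0.266×2.730) = 0.4838; e^(−k_2 t) = e^(−0.843×2.730) = 0.1001.
D = 15.58 × (0.4838 − 0.1001) + 1.20 × 0.1001 = 5.978 + 0.1201 = 6.098 mg/L.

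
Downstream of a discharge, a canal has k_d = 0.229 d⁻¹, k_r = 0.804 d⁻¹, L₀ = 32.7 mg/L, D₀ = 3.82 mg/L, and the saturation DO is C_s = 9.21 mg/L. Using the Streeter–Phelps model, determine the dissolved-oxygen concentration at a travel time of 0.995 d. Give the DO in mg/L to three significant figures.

k_d L₀/(k_r−k_d) = 0.229×32.7/(0.804−0.229) = 7.488/0.5750 = 13.02 mg/L.
e^(−k_d t) = e^(−0.229×0.9950) = 0.7962; e^(−k_r t) = e^(−0.804×0.9950) = 0.4493.
D = 13.02 × (0.7962 − 0.4493) + 3.82 × 0.4493 = 4.518 + 1.716 = 6.234 mg/L.
DO = C_s − D = 9.21 − 6.234 = 2.976 mg/L.

DO ≈ 2.98 mg/L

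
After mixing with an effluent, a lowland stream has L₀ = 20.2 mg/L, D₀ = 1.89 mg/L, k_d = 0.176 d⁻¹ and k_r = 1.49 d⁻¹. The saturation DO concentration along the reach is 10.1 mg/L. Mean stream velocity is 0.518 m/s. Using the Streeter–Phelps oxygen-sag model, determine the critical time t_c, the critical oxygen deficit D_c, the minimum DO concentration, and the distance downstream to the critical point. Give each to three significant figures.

t_c = [1/(k_r−k_d)] ln[(k_r/k_d)(1 − D₀(k_r−k_d)/(k_d L₀))]
= [1/(1.49−0.176)] ln[(1.49/0.176)(1 − 1.89×1.314/(0.176×20.2))]
= (1/1.314) ln[8.466 × 0.3015] = 0.7610 × ln(2.552) = 0.7610 × 0.9369 = 0.7130 d.
D_c = (k_d/k_r) L₀ e^(−k_d t_c) = (0.176/1.49) × 20.2 × e^(−0.176×0.7130) = 0.1181 × 20.2 × 0.8821 = 2.105 mg/L.
Minimum DO = C_s − D_c = 10.1 − 2.105 = 7.995 mg/L.
x_c = v t_c = 0.518 m/s × 0.7130 d × 86400 s/d = 31910 m ≈ 31.9 km.

t_c ≈ 0.713 d; D_c ≈ 2.10 mg/L; min DO ≈ 8.00 mg/L; x_c ≈ 31.9 km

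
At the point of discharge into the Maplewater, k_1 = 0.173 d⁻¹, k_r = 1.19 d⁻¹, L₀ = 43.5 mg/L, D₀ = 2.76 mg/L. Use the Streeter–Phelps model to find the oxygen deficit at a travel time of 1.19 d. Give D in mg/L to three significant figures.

k_1 L₀/(k_r−k_1) = 0.173×43.5/(1.19−0.173) = 7.525/1.017 = 7.400 mg/L.
e^(−k_1 t) = e^(−0.173×1.190) = 0.8139; e^(−k_r t) = e^(−1.19×1.190) = 0.2427.
D = 7.400 × (0.8139 − 0.2427) + 2.76 × 0.2427 = 4.227 + 0.6697 = 4.897 mg/L.

D ≈ 4.90 mg/L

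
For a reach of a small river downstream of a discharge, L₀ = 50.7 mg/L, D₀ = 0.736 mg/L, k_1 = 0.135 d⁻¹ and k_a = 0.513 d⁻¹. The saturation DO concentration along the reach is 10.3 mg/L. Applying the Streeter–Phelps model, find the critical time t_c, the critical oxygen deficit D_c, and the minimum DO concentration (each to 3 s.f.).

At the critical point dD/dt = 0, so k_1 L₀ e^(−k_1 t) = k_a D. Substituting D(t) from the Streeter–Phelps equation and solving for t gives
t_c = ln[(k_a/k_1)(1 − D₀(k_a−k_1)/(k_1 L₀))] / (k_a−k_1).
Here k_a−k_1 = 0.3780 d⁻¹ and 1 − D₀(k_a−k_1)/(k_1 L₀) = 1 − 0.736×0.3780/(0.135×50.7) = 0.9594, so
t_c = ln(3.800 × 0.9594) / 0.3780 = 1.294 / 0.3780 = 3.422 d.
D_c = (k_1/k_a) L₀ e^(−k_1 t_c) = (0.135/0.513) × 50.7 × e^(−0.135×3.422) = 0.2632 × 50.7 × 0.6300 = 8.406 mg/L.
Minimum DO = C_s − D_c = 10.3 − 8.406 = 1.894 mg/L.

t_c ≈ 3.42 d; D_c ≈ 8.41 mg/L; min DO ≈ 1.89 mg/L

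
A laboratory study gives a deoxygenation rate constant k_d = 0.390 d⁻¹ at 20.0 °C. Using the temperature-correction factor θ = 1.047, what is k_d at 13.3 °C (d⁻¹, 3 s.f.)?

k_d(T₂) = k_d(T₁) · θ^(T₂−T₁) = 0.390 × 1.047^(13.3−20.0)
= 0.390 × 1.047^-6.70 = 0.390 × 0.7351 = 0.2867 d⁻¹.

k_d ≈ 0.287 d⁻¹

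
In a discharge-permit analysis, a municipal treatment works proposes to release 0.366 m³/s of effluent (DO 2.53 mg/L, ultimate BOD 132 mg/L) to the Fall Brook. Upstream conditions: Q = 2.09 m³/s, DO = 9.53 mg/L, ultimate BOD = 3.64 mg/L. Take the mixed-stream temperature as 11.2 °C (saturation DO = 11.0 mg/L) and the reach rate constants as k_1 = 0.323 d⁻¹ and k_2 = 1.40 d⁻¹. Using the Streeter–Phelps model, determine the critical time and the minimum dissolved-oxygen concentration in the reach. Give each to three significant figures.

Mixed DO = (2.09×9.53 + 0.366×2.53)/(2.09+0.366) = 20.84/2.456 = 8.487 mg/L.
Mixed L₀ = (2.09×3.64 + 0.366×132)/(2.456) = 55.92/2.456 = 22.77 mg/L.
Initial deficit D₀ = C_s − DO₀ = 11.0 − 8.487 = 2.513 mg/L.
t_c = (1/1.077) ln[(1.40/0.323)(1 − 2.513×1.077/(0.323×22.77))] = 0.9285 × ln(2.739) = 0.9356 d.
D_c = (0.323/1.40) × 22.77 × e^(−0.323×0.9356) = 0.2307 × 22.77 × 0.7392 = 3.883 mg/L.
Minimum DO = 11.0 − 3.883 = 7.117 mg/L.

t_c ≈ 0.936 d; minimum DO ≈ 7.12 mg/L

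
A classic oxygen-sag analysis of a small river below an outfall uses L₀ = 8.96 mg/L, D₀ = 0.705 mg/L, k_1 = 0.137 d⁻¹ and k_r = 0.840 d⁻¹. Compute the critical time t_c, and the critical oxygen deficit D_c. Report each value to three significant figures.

t_c ≈ 1.84 d; D_c ≈ 1.14 mg/L

With k_r/k_1 = 6.131 and 1 − D₀(k_r−k_1)/(k_1 L₀) = 0.5962,
t_c = ln(6.131 × 0.5962) / (0.840 − 0.137) = ln(3.656) / 0.7030 = 1.296/0.7030 = 1.844 d.
D_c = (k_1/k_r) L₀ e^(−k_1 t_c) = (0.137/0.840) × 8.96 × e^(−0.137×1.844) = 0.1631 × 8.96 × 0.7768 = 1.135 mg/L.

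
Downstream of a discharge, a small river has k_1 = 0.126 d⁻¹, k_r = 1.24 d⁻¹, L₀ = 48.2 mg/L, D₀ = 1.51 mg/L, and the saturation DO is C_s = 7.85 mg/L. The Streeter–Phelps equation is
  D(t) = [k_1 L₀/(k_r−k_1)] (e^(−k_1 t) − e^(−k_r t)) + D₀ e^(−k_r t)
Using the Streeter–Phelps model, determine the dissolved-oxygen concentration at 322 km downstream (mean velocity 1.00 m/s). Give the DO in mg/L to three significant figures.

Travel time t = x/v = 322 km / (1.00 m/s) = 322000 m / 1.00 m/s = 322000 s = 3.727 d.
k_1 L₀/(k_r−k_1) = 0.126×48.2/(1.24−0.126) = 6.073/1.114 = 5.452 mg/L.
e^(−k_1 t) = e^(−0.126×3.727) = 0.6253; e^(−k_r t) = e^(−1.24×3.727) = 0.009840.
D = 5.452 × (0.6253 − 0.009840) + 1.51 × 0.009840 = 3.355 + 0.01486 = 3.370 mg/L.
DO = C_s − D = 7.85 − 3.370 = 4.480 mg/L.

DO ≈ 4.48 mg/L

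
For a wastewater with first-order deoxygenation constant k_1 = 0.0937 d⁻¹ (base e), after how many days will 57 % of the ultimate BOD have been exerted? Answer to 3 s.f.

t ≈ 9.01 d

y/L₀ = 1 − e^(−k_1 t) = 0.57 ⇒ e^(−k_1 t) = 0.430
t = −ln(0.430) / 0.0937 = 0.8440 / 0.0937 = 9.007 d.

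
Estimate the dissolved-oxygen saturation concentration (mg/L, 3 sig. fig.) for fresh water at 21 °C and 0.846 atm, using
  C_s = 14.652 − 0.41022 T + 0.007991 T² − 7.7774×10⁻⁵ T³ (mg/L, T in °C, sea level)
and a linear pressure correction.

C_s ≈ 7.48 mg/L

At sea level: C_s = 14.652 − 0.41022×21 + 0.007991×21² − 7.7774×10⁻⁵×21³ = 8.841 mg/L.
Pressure correction: C_s' = 8.841 × 0.846 = 7.480 mg/L.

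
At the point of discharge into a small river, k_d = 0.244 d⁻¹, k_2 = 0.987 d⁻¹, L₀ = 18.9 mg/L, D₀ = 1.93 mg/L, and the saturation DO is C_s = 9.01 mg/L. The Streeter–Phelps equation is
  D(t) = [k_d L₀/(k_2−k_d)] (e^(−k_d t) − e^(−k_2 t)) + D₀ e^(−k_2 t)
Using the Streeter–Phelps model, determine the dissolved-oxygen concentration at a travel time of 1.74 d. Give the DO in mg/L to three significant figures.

k_d L₀/(k_2−k_d) = 0.244×18.9/(0.987−0.244) = 4.612/0.7430 = 6.207 mg/L.
e^(−k_d t) = e^(−0.244×1.740) = 0.6541; e^(−k_2 t) = e^(−0.987×1.740) = 0.1795.
D = 6.207 × (0.6541 − 0.1795) + 1.93 × 0.1795 = 2.945 + 0.3465 = 3.292 mg/L.
DO = C_s − D = 9.01 − 3.292 = 5.718 mg/L.

DO ≈ 5.72 mg/L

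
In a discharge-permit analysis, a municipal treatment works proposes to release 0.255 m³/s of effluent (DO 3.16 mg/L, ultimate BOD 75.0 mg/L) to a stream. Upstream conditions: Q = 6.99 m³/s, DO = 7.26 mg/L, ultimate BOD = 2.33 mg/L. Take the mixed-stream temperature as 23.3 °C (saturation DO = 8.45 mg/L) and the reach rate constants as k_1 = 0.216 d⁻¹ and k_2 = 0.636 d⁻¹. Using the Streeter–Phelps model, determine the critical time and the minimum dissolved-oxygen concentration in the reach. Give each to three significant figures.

Mixed DO = (6.99×7.26 + 0.255×3.16)/(6.99+0.255) = 51.55/7.245 = 7.116 mg/L.
Mixed L₀ = (6.99×2.33 + 0.255×75.0)/(7.245) = 35.41/7.245 = 4.888 mg/L.
Initial deficit D₀ = C_s − DO₀ = 8.45 − 7.116 = 1.334 mg/L.
t_c = (1/0.4200) ln[(0.636/0.216)(1 − 1.334×0.4200/(0.216×4.888))] = 2.381 × ln(1.381) = 0.7694 d.
D_c = (0.216/0.636) × 4.888 × e^(−0.216×0.7694) = 0.3396 × 4.888 × 0.8469 = 1.406 mg/L.
Minimum DO = 8.45 − 1.406 = 7.044 mg/L.

t_c ≈ 0.769 d; minimum DO ≈ 7.04 mg/L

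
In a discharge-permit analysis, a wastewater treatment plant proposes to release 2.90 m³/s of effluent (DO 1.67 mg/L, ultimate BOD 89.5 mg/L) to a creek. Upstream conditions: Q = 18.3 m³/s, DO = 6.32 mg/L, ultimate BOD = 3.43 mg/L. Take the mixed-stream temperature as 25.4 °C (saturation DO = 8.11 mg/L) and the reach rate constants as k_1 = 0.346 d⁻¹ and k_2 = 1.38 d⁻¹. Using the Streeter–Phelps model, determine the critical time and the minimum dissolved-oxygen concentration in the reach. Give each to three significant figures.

Mixed DO = (18.3×6.32 + 2.90×1.67)/(18.3+2.90) = 120.5/21.20 = 5.684 mg/L.
Mixed L₀ = (18.3×3.43 + 2.90×89.5)/(21.20) = 322.3/21.20 = 15.20 mg/L.
Initial deficit D₀ = C_s − DO₀ = 8.11 − 5.684 = 2.426 mg/L.
t_c = (1/1.034) ln[(1.38/0.346)(1 − 2.426×1.034/(0.346×15.20))] = 0.9671 × ln(2.086) = 0.7113 d.
D_c = (0.346/1.38) × 15.20 × e^(−0.346×0.7113) = 0.2507 × 15.20 × 0.7818 = 2.980 mg/L.
Minimum DO = 8.11 − 2.980 = 5.130 mg/L.

t_c ≈ 0.711 d; minimum DO ≈ 5.13 mg/L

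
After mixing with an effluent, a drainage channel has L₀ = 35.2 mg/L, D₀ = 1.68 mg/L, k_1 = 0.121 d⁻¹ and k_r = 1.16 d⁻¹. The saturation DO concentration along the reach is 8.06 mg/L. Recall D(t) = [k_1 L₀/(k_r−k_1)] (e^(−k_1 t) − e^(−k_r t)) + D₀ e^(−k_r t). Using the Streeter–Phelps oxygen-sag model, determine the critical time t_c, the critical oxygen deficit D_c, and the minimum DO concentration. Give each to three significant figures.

At the critical point dD/dt = 0, so k_1 L₀ e^(−k_1 t) = k_r D. Substituting D(t) from the Streeter–Phelps equation and solving for t gives
t_c = ln[(k_r/k_1)(1 − D₀(k_r−k_1)/(k_1 L₀))] / (k_r−k_1).
Here k_r−k_1 = 1.039 d⁻¹ and 1 − D₀(k_r−k_1)/(k_1 L₀) = 1 − 1.68×1.039/(0.121×35.2) = 0.5902, so
t_c = ln(9.587 × 0.5902) / 1.039 = 1.733 / 1.039 = 1.668 d.
L(t_c) = L₀ e^(−k_1 t_c) = 35.2 × 0.8172 = 28.77 mg/L, and at the critical point k_r D_c = k_1 L, so D_c = (0.121/1.16) × 28.77 = 3.001 mg/L.
Minimum DO = C_s − D_c = 8.06 − 3.001 = 5.059 mg/L.

t_c ≈ 1.67 d; D_c ≈ 3.00 mg/L; min DO ≈ 5.06 mg/L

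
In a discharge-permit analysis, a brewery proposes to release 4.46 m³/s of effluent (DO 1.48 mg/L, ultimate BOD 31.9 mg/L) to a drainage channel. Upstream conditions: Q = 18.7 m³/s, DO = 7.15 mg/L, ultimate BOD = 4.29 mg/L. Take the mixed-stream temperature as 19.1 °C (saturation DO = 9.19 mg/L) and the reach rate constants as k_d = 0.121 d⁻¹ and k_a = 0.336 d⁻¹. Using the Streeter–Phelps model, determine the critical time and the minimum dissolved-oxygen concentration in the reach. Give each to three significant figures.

Mixed DO = (18.7×7.15 + 4.46×1.48)/(18.7+4.46) = 140.3/23.16 = 6.058 mg/L.
Mixed L₀ = (18.7×4.29 + 4.46×31.9)/(23.16) = 222.5/23.16 = 9.607 mg/L.
Initial deficit D₀ = C_s − DO₀ = 9.19 − 6.058 = 3.132 mg/L.
t_c = (1/0.2150) ln[(0.336/0.121)(1 − 3.132×0.2150/(0.121×9.607))] = 4.651 × ln(1.168) = 0.7236 d.
D_c = (0.121/0.336) × 9.607 × e^(−0.121×0.7236) = 0.3601 × 9.607 × 0.9162 = 3.170 mg/L.
Minimum DO = 9.19 − 3.170 = 6.020 mg/L.

t_c ≈ 0.724 d; minimum DO ≈ 6.02 mg/L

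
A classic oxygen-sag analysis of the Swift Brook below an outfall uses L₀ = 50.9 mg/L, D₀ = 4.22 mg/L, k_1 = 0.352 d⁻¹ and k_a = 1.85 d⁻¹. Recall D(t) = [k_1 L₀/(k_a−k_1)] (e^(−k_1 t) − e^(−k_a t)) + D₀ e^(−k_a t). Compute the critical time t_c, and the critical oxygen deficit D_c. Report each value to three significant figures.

At the critical point dD/dt = 0, so k_1 L₀ e^(−k_1 t) = k_a D. Substituting D(t) from the Streeter–Phelps equation and solving for t gives
t_c = ln[(k_a/k_1)(1 − D₀(k_a−k_1)/(k_1 L₀))] / (k_a−k_1).
Here k_a−k_1 = 1.498 d⁻¹ and 1 − D₀(k_a−k_1)/(k_1 L₀) = 1 − 4.22×1.498/(0.352×50.9) = 0.6472, so
t_c = ln(5.256 × 0.6472) / 1.498 = 1.224 / 1.498 = 0.8172 d.
L(t_c) = L₀ e^(−k_1 t_c) = 50.9 × 0.7500 = 38.18 mg/L, and at the critical point k_a D_c = k_1 L, so D_c = (0.352/1.85) × 38.18 = 7.264 mg/L.

t_c ≈ 0.817 d; D_c ≈ 7.26 mg/L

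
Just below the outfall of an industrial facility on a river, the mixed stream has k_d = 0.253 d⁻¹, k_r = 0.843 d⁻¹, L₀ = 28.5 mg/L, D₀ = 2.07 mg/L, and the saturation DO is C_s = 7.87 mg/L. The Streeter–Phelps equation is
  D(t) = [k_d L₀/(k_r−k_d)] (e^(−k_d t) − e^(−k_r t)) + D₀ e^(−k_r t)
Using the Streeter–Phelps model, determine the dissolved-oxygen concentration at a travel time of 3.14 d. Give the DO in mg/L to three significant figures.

k_d L₀/(k_r−k_d) = 0.253×28.5/(0.843−0.253) = 7.210/0.5900 = 12.22 mg/L.
e^(−k_d t) = e^(−0.253×3.140) = 0.4518; e^(−k_r t) = e^(−0.843×3.140) = 0.07086.
D = 12.22 × (0.4518 − 0.07086) + 2.07 × 0.07086 = 4.656 + 0.1467 = 4.803 mg/L.
DO = C_s − D = 7.87 − 4.803 = 3.067 mg/L.

DO ≈ 3.07 mg/L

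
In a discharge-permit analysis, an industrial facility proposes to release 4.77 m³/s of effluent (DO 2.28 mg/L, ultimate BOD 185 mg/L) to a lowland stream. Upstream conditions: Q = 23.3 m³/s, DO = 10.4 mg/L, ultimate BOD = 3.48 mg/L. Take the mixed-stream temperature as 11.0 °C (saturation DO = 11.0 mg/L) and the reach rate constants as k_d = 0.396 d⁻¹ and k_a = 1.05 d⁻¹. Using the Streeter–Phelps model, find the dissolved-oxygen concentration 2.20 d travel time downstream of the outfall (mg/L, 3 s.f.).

DO ≈ 4.17 mg/L

Mixed DO = (23.3×10.4 + 4.77×2.28)/(23.3+4.77) = 253.2/28.07 = 9.020 mg/L.
Mixed L₀ = (23.3×3.48 + 4.77×185)/(28.07) = 963.5/28.07 = 34.33 mg/L.
Initial deficit D₀ = C_s − DO₀ = 11.0 − 9.020 = 1.980 mg/L.
D(2.20) = [0.396×34.33/(1.05−0.396)](e^(−0.396×2.20) − e^(−1.05×2.20)) + 1.980 e^(−1.05×2.20)
= 20.78 × (0.4184 − 0.09926) + 1.980 × 0.09926 = 6.831 mg/L.
DO = 11.0 − 6.831 = 4.169 mg/L.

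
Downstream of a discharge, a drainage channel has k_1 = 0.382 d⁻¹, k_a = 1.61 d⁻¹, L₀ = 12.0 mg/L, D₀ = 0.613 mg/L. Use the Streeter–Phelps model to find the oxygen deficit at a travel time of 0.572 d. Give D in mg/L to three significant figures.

k_1 L₀/(k_a−k_1) = 0.382×12.0/(1.61−0.382) = 4.584/1.228 = 3.733 mg/L.
e^(−k_1 t) = e^(−0.382×0.5720) = 0.8037; e^(−k_a t) = e^(−1.61×0.5720) = 0.3982.
D = 3.733 × (0.8037 − 0.3982) + 0.613 × 0.3982 = 1.514 + 0.2441 = 1.758 mg/L.

D ≈ 1.76 mg/L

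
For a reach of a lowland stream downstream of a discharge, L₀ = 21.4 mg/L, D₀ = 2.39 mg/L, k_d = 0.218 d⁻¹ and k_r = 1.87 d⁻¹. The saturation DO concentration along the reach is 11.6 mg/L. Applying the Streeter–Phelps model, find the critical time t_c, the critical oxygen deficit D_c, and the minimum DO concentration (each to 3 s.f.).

t_c ≈ 0.167 d; D_c ≈ 2.41 mg/L; min DO ≈ 9.19 mg/L

With k_r/k_d = 8.578 and 1 − D₀(k_r−k_d)/(k_d L₀) = 0.1537,
t_c = ln(8.578 × 0.1537) / (1.87 − 0.218) = ln(1.318) / 1.652 = 0.2763/1.652 = 0.1672 d.
L(t_c) = L₀ e^(−k_d t_c) = 21.4 × 0.9642 = 20.63 mg/L, and at the critical point k_r D_c = k_d L, so D_c = (0.218/1.87) × 20.63 = 2.405 mg/L.
Minimum DO = C_s − D_c = 11.6 − 2.405 = 9.195 mg/L.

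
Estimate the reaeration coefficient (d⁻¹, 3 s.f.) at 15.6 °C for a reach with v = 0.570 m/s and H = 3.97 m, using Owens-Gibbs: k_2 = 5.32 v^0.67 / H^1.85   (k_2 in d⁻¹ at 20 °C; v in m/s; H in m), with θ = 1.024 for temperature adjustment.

k_2(20) = 5.32 × 0.570^0.67 / 3.97^1.85 = 5.32 × 0.6862 / 12.82 = 0.2848 d⁻¹.
k_2(15.6) = 0.2848 × 1.024^(15.6−20) = 0.2848 × 0.9009 = 0.2566 d⁻¹.

k_2 ≈ 0.257 d⁻¹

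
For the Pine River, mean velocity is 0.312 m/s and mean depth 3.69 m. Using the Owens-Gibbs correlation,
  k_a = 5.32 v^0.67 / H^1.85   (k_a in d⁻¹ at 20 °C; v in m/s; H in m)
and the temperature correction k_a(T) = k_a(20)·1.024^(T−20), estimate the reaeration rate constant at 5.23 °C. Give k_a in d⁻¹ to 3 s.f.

k_a(20) = 5.32 × 0.312^0.67 / 3.69^1.85 = 5.32 × 0.4582 / 11.19 = 0.2178 d⁻¹.
k_a(5.23) = 0.2178 × 1.024^(5.23−20) = 0.2178 × 0.7045 = 0.1534 d⁻¹.

k_a ≈ 0.153 d⁻¹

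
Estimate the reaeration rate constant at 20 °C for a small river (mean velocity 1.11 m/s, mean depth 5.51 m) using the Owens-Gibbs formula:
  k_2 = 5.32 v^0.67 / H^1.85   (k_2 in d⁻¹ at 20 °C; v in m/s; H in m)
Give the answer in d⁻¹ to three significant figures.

k_2 ≈ 0.243 d⁻¹

k_2 = 5.32 × 1.11^0.67 / 5.51^1.85 = 5.32 × 1.072 / 23.50 = 0.2427 d⁻¹.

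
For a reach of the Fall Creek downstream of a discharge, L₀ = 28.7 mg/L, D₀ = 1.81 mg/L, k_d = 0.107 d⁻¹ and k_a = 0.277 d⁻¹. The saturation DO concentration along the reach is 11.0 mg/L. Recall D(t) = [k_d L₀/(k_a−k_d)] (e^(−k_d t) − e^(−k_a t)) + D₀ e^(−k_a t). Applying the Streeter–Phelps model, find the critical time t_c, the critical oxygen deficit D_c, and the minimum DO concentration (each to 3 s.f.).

At the critical point dD/dt = 0, so k_d L₀ e^(−k_d t) = k_a D. Substituting D(t) from the Streeter–Phelps equation and solving for t gives
t_c = ln[(k_a/k_d)(1 − D₀(k_a−k_d)/(k_d L₀))] / (k_a−k_d).
Here k_a−k_d = 0.1700 d⁻¹ and 1 − D₀(k_a−k_d)/(k_d L₀) = 1 − 1.81×0.1700/(0.107×28.7) = 0.8998, so
t_c = ln(2.589 × 0.8998) / 0.1700 = 0.8456 / 0.1700 = 4.974 d.
L(t_c) = L₀ e^(−k_d t_c) = 28.7 × 0.5873 = 16.86 mg/L, and at the critical point k_a D_c = k_d L, so D_c = (0.107/0.277) × 16.86 = 6.511 mg/L.
Minimum DO = C_s − D_c = 11.0 − 6.511 = 4.489 mg/L.

t_c ≈ 4.97 d; D_c ≈ 6.51 mg/L; min DO ≈ 4.49 mg/L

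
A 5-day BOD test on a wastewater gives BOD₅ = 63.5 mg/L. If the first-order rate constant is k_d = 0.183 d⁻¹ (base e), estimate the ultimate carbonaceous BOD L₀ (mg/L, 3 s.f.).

BOD₅ = L₀(1 − e^(−5k_d)) ⇒ L₀ = BOD₅ / (1 − e^(−5×0.183))
= 63.5 / (1 − 0.4005) = 63.5 / 0.5995 = 105.9 mg/L.

L₀ ≈ 106 mg/L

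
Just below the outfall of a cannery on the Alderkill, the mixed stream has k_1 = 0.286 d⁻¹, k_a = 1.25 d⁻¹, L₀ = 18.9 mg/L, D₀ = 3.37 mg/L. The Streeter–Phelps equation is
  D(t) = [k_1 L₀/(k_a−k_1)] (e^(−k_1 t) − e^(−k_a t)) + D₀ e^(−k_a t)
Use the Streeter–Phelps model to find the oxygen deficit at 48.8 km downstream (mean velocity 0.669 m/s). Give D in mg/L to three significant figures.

D ≈ 3.63 mg/L

Travel time t = x/v = 48.8 km / (0.669 m/s) = 48800 m / 0.669 m/s = 72940 s = 0.8443 d.
k_1 L₀/(k_a−k_1) = 0.286×18.9/(1.25−0.286) = 5.405/0.9640 = 5.607 mg/L.
e^(−k_1 t) = e^(−0.286×0.8443) = 0.7855; e^(−k_a t) = e^(−1.25×0.8443) = 0.3481.
D = 5.607 × (0.7855 − 0.3481) + 3.37 × 0.3481 = 2.453 + 1.173 = 3.626 mg/L.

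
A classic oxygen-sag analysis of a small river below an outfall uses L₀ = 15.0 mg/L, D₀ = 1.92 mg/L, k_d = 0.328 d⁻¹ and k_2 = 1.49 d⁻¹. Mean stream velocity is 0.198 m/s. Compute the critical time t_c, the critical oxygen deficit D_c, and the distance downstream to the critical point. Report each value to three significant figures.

t_c ≈ 0.783 d; D_c ≈ 2.55 mg/L; x_c ≈ 13.4 km

With k_2/k_d = 4.543 and 1 − D₀(k_2−k_d)/(k_d L₀) = 0.5465,
t_c = ln(4.543 × 0.5465) / (1.49 − 0.328) = ln(2.483) / 1.162 = 0.9094/1.162 = 0.7826 d.
D_c = (k_d/k_2) L₀ e^(−k_d t_c) = (0.328/1.49) × 15.0 × e^(−0.328×0.7826) = 0.2201 × 15.0 × 0.7736 = 2.554 mg/L.
x_c = v t_c = 0.198 m/s × 0.7826 d × 86400 s/d = 13390 m ≈ 13.4 km.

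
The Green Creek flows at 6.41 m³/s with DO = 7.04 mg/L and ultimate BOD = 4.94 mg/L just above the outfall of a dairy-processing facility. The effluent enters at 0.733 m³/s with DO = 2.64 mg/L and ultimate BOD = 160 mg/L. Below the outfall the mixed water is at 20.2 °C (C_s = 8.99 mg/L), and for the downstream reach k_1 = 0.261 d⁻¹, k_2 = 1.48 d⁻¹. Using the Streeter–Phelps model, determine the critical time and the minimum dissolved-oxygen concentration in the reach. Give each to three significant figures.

Mixed DO = (6.41×7.04 + 0.733×2.64)/(6.41+0.733) = 47.06/7.143 = 6.588 mg/L.
Mixed L₀ = (6.41×4.94 + 0.733×160)/(7.143) = 148.9/7.143 = 20.85 mg/L.
Initial deficit D₀ = C_s − DO₀ = 8.99 − 6.588 = 2.402 mg/L.
t_c = (1/1.219) ln[(1.48/0.261)(1 − 2.402×1.219/(0.261×20.85))] = 0.8203 × ln(2.620) = 0.7902 d.
D_c = (0.261/1.48) × 20.85 × e^(−0.261×0.7902) = 0.1764 × 20.85 × 0.8136 = 2.992 mg/L.
Minimum DO = 8.99 − 2.992 = 5.998 mg/L.

t_c ≈ 0.790 d; minimum DO ≈ 6.00 mg/L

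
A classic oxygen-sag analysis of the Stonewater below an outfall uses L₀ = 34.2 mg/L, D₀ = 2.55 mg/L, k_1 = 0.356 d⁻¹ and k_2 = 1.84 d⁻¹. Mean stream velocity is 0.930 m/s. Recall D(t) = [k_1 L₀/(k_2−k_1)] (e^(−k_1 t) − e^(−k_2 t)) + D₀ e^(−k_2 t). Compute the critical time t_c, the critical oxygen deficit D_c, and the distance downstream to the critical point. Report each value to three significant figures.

t_c ≈ 0.856 d; D_c ≈ 4.88 mg/L; x_c ≈ 68.8 km

With k_2/k_1 = 5.169 and 1 − D₀(k_2−k_1)/(k_1 L₀) = 0.6892,
t_c = ln(5.169 × 0.6892) / (1.84 − 0.356) = ln(3.562) / 1.484 = 1.270/1.484 = 0.8560 d.
D_c = (k_1/k_2) L₀ e^(−k_1 t_c) = (0.356/1.84) × 34.2 × e^(−0.356×0.8560) = 0.1935 × 34.2 × 0.7373 = 4.879 mg/L.
x_c = v t_c = 0.930 m/s × 0.8560 d × 86400 s/d = 68780 m ≈ 68.8 km.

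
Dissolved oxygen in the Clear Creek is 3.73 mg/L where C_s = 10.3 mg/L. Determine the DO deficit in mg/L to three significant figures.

D = C_s − C = 10.3 − 3.73 = 6.57 mg/L.

D ≈ 6.57 mg/L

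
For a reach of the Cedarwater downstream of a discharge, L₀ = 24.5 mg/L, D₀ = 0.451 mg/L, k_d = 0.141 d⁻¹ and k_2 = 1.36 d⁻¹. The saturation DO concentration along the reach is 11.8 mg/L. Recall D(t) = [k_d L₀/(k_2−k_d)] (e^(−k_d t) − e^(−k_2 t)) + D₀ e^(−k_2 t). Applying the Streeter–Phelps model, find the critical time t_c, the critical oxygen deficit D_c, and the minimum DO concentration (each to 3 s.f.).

At the critical point dD/dt = 0, so k_d L₀ e^(−k_d t) = k_2 D. Substituting D(t) from the Streeter–Phelps equation and solving for t gives
t_c = ln[(k_2/k_d)(1 − D₀(k_2−k_d)/(k_d L₀))] / (k_2−k_d).
Here k_2−k_d = 1.219 d⁻¹ and 1 − D₀(k_2−k_d)/(k_d L₀) = 1 − 0.451×1.219/(0.141×24.5) = 0.8409, so
t_c = ln(9.645 × 0.8409) / 1.219 = 2.093 / 1.219 = 1.717 d.
D_c = (k_d/k_2) L₀ e^(−k_d t_c) = (0.141/1.36) × 24.5 × e^(−0.141×1.717) = 0.1037 × 24.5 × 0.7850 = 1.994 mg/L.
Minimum DO = C_s − D_c = 11.8 − 1.994 = 9.806 mg/L.

t_c ≈ 1.72 d; D_c ≈ 1.99 mg/L; min DO ≈ 9.81 mg/L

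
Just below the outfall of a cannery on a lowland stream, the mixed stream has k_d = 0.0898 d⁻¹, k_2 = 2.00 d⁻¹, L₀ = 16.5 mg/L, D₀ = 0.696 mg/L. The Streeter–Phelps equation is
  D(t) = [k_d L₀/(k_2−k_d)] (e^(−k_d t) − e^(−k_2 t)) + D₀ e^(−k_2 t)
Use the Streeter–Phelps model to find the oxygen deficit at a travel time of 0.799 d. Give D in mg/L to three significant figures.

k_d L₀/(k_2−k_d) = 0.0898×16.5/(2.00−0.0898) = 1.482/1.910 = 0.7757 mg/L.
e^(−k_d t) = e^(−0.0898×0.7990) = 0.9308; e^(−k_2 t) = e^(−2.00×0.7990) = 0.2023.
D = 0.7757 × (0.9308 − 0.2023) + 0.696 × 0.2023 = 0.5651 + 0.1408 = 0.7059 mg/L.

D ≈ 0.706 mg/L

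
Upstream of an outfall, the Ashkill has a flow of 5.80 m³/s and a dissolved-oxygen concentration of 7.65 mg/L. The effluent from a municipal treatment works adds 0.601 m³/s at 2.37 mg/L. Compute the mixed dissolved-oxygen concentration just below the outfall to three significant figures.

Flow-weighted mixing: C = (Q_r C_r + Q_w C_w)/(Q_r + Q_w)
= (5.80×7.65 + 0.601×2.37)/(5.80 + 0.601) = 45.79/6.401 = 7.154 mg/L.

7.15 mg/L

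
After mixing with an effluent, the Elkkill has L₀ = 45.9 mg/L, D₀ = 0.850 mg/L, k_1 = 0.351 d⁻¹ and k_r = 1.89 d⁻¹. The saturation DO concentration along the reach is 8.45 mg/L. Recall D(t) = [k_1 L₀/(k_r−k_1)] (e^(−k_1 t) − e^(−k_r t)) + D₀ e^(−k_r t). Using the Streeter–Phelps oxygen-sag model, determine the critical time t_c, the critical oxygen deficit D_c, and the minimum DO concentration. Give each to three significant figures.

t_c ≈ 1.04 d; D_c ≈ 5.92 mg/L; min DO ≈ 2.53 mg/L

With k_r/k_1 = 5.385 and 1 − D₀(k_r−k_1)/(k_1 L₀) = 0.9188,
t_c = ln(5.385 × 0.9188) / (1.89 − 0.351) = ln(4.947) / 1.539 = 1.599/1.539 = 1.039 d.
D_c = (k_1/k_r) L₀ e^(−k_1 t_c) = (0.351/1.89) × 45.9 × e^(−0.351×1.039) = 0.1857 × 45.9 × 0.6944 = 5.920 mg/L.
Minimum DO = C_s − D_c = 8.45 − 5.920 = 2.530 mg/L.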